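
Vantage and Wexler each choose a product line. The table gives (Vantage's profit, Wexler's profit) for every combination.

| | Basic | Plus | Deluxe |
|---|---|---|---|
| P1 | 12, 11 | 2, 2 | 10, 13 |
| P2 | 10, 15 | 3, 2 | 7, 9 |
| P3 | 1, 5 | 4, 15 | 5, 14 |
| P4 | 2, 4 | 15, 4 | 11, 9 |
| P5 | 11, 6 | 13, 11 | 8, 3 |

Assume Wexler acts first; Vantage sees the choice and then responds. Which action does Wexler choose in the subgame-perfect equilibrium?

Vantage best-responds to each possible Wexler move:
- Basic: BR = P1, leader payoff 11.
- Plus: BR = P4, leader payoff 4.
- Deluxe: BR = P4, leader payoff 9.
Wexler's induced payoffs are 11, 4, 9, so Wexler commits to Basic. Subgame-perfect outcome: (P1, Basic) with payoffs (12, 11).

Basic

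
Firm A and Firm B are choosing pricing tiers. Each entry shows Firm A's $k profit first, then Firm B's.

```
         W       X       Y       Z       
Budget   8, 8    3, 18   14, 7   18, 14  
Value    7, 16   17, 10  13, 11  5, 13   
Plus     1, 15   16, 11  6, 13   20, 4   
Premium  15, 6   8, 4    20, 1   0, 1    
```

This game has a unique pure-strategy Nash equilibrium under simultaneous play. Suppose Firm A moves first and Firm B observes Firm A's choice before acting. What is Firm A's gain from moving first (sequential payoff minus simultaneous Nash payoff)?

0

Backward induction with Firm A moving first.
- Budget → Firm B plays X (best of 8, 18, 7, 14); Firm A gets 3.
- Value → Firm B plays W (best of 16, 10, 11, 13); Firm A gets 7.
- Plus → Firm B plays W (best of 15, 11, 13, 4); Firm A gets 1.
- Premium → Firm B plays W (best of 6, 4, 1, 1); Firm A gets 15.
Maximizing over 3, 7, 1, 15, Firm A chooses Premium. Subgame-perfect outcome: (Premium, W) with payoffs (15, 6).
Now find the simultaneous Nash equilibrium.
Firm A's best replies: W→Premium; X→Value; Y→Premium; Z→Plus.
Firm B's best replies: Budget→X; Value→W; Plus→W; Premium→W.
The unique mutual best reply is (Premium, W), giving (15, 6).
Firm A's commitment gain: 15 − 15 = 0.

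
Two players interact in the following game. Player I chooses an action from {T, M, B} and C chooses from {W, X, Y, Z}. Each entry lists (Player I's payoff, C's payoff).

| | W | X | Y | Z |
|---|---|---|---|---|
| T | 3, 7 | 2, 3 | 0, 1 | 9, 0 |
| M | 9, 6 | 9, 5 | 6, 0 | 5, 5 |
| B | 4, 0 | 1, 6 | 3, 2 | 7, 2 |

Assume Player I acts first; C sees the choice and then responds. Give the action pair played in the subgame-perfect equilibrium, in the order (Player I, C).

Work backward from C's decision.
- T: BR = W, leader payoff 3.
- M: BR = W, leader payoff 9.
- B: BR = X, leader payoff 1.
Among 3, 9, 1, the best is 9 at M. Subgame-perfect outcome: (M, W) with payoffs (9, 6).

(M, W)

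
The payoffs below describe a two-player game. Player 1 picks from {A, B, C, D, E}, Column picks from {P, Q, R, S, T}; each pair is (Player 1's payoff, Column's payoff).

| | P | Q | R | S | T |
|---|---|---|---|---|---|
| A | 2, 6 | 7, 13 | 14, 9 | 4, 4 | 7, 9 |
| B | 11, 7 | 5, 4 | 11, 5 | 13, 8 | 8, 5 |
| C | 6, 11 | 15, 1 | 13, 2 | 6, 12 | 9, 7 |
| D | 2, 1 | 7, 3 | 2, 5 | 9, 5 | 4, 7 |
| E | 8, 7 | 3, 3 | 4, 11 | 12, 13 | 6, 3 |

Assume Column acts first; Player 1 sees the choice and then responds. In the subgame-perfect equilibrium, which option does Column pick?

R

Player 1 best-responds to each possible Column move:
- P: BR = B, leader payoff 7.
- Q: BR = C, leader payoff 1.
- R: BR = A, leader payoff 9.
- S: BR = B, leader payoff 8.
- T: BR = C, leader payoff 7.
Column's induced payoffs are 7, 1, 9, 8, 7, so Column commits to R. Subgame-perfect outcome: (A, R) with payoffs (14, 9).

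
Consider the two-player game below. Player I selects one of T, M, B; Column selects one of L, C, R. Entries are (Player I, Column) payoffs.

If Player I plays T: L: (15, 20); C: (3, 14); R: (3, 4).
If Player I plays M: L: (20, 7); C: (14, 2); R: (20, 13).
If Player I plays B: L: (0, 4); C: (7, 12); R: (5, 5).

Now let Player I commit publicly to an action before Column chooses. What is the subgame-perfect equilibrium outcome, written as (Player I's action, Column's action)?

(M, R)

Backward induction with Player I moving first.
- T: BR = L, leader payoff 15.
- M: BR = R, leader payoff 20.
- B: BR = C, leader payoff 7.
Maximizing over 15, 20, 7, Player I chooses M. Subgame-perfect outcome: (M, R) with payoffs (20, 13).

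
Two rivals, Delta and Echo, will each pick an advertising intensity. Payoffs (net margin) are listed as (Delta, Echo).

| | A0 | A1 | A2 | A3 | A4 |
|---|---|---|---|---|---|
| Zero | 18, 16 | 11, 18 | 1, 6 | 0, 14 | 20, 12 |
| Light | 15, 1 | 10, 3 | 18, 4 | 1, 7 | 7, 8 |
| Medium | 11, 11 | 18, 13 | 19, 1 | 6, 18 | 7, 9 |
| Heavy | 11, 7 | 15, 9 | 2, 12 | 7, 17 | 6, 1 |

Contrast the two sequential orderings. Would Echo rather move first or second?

If Delta leads: Echo's best replies are Zero→A1, Light→A4, Medium→A3, Heavy→A3; Delta's induced payoffs 11, 7, 6, 7; outcome (Zero, A1), payoffs (11, 18).
If Echo leads: Delta's best replies are A0→Zero, A1→Medium, A2→Medium, A3→Heavy, A4→Zero; Echo's induced payoffs 16, 13, 1, 17, 12; outcome (Heavy, A3), payoffs (7, 17).
Echo gets 17 moving first and 18 moving second, so Echo prefers to move second.

second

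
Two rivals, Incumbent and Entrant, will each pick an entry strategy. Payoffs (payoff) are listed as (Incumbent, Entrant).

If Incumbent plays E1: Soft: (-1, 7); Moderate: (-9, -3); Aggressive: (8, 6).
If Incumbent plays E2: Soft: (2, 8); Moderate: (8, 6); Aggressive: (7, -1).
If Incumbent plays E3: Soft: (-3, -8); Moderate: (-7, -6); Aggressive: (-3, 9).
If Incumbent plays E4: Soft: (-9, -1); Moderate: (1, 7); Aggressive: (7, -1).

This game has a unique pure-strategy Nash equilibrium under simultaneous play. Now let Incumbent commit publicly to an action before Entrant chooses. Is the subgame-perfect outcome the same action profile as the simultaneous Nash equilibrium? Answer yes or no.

yes

Work backward from Entrant's decision.
- E1: BR = Soft, leader payoff -1.
- E2: BR = Soft, leader payoff 2.
- E3: BR = Aggressive, leader payoff -3.
- E4: BR = Moderate, leader payoff 1.
Incumbent's induced payoffs are -1, 2, -3, 1, so Incumbent commits to E2. Subgame-perfect outcome: (E2, Soft) with payoffs (2, 8).
For the simultaneous game, intersect best replies.
Incumbent's best replies: Soft→E2; Moderate→E2; Aggressive→E1.
Entrant's best replies: E1→Soft; E2→Soft; E3→Aggressive; E4→Moderate.
Only (E2, Soft) has each player best-responding; Nash payoffs (2, 8).
Sequential outcome (E2, Soft) coincides with the Nash profile (E2, Soft).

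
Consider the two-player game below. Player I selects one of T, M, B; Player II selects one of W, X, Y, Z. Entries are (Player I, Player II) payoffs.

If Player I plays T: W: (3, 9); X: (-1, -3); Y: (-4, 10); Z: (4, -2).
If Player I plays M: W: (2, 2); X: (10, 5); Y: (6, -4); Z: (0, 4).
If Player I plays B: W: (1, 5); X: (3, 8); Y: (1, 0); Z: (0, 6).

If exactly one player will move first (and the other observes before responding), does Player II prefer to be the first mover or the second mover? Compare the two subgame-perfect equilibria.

first

If Player I leads: Player II's best replies are T→Y, M→X, B→X; Player I's induced payoffs -4, 10, 3; outcome (M, X), payoffs (10, 5).
If Player II leads: Player I's best replies are W→T, X→M, Y→M, Z→T; Player II's induced payoffs 9, 5, -4, -2; outcome (T, W), payoffs (3, 9).
Player II gets 9 moving first and 5 moving second, so Player II prefers to move first.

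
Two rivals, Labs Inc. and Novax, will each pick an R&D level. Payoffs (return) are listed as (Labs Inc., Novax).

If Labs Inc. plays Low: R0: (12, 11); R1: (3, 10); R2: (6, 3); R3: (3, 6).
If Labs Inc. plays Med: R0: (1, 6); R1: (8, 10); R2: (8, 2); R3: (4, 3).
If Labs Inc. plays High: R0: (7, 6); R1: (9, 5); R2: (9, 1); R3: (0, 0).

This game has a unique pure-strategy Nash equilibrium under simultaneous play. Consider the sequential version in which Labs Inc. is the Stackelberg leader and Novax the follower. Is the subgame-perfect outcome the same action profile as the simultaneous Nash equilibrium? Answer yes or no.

Backward induction with Labs Inc. moving first.
- Low: Novax compares 11, 10, 3, 6 and picks R0; Labs Inc. would get 12.
- Med: Novax compares 6, 10, 2, 3 and picks R1; Labs Inc. would get 8.
- High: Novax compares 6, 5, 1, 0 and picks R0; Labs Inc. would get 7.
Among 12, 8, 7, the best is 12 at Low. Subgame-perfect outcome: (Low, R0) with payoffs (12, 11).
Under simultaneous play:
Labs Inc.'s best replies: R0→Low; R1→High; R2→High; R3→Med.
Novax's best replies: Low→R0; Med→R1; High→R0.
Only (Low, R0) has each player best-responding; Nash payoffs (12, 11).
Sequential outcome (Low, R0) coincides with the Nash profile (Low, R0).

yes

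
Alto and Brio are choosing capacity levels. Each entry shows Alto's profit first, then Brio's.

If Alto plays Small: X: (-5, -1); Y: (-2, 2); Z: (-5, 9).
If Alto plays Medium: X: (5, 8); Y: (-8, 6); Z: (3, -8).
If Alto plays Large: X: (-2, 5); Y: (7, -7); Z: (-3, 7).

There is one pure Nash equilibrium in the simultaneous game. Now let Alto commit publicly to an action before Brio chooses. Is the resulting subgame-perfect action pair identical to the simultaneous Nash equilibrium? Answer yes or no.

Solve by backward induction (Alto leads).
- Small: BR = Z, leader payoff -5.
- Medium: BR = X, leader payoff 5.
- Large: BR = Z, leader payoff -3.
Maximizing over -5, 5, -3, Alto chooses Medium. Subgame-perfect outcome: (Medium, X) with payoffs (5, 8).
Now find the simultaneous Nash equilibrium.
Alto's best replies: X→Medium; Y→Large; Z→Medium.
Brio's best replies: Small→Z; Medium→X; Large→Z.
Only (Medium, X) has each player best-responding; Nash payoffs (5, 8).
Sequential outcome (Medium, X) coincides with the Nash profile (Medium, X).

yes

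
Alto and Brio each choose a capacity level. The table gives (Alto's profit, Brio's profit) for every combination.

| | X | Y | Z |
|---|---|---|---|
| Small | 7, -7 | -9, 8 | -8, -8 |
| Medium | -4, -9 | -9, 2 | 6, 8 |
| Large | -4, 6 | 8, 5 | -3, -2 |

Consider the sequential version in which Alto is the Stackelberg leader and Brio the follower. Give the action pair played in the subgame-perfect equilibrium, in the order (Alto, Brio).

Backward induction with Alto moving first.
- Small: Brio compares -7, 8, -8 and picks Y; Alto would get -9.
- Medium: Brio compares -9, 2, 8 and picks Z; Alto would get 6.
- Large: Brio compares 6, 5, -2 and picks X; Alto would get -4.
Maximizing over -9, 6, -4, Alto chooses Medium. Subgame-perfect outcome: (Medium, Z) with payoffs (6, 8).

(Medium, Z)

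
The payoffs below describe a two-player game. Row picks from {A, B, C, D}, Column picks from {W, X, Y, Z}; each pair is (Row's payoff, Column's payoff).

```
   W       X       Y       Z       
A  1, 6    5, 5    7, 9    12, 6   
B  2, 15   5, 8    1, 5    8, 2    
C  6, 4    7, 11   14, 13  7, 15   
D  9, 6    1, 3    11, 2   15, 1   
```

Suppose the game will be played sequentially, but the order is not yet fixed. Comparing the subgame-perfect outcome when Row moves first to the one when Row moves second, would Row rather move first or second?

second

If Row leads: Column's best replies are A→Y, B→W, C→Z, D→W; Row's induced payoffs 7, 2, 7, 9; outcome (D, W), payoffs (9, 6).
If Column leads: Row's best replies are W→D, X→C, Y→C, Z→D; Column's induced payoffs 6, 11, 13, 1; outcome (C, Y), payoffs (14, 13).
Row gets 9 moving first and 14 moving second, so Row prefers to move second.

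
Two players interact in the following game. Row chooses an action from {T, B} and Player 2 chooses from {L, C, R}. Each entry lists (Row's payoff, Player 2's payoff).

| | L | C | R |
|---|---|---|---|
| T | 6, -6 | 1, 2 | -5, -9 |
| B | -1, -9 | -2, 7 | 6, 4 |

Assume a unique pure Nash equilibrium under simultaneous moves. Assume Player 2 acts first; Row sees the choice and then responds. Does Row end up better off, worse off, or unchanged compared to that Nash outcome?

Work backward from Row's decision.
- L: Row compares 6, -1 and picks T; Player 2 would get -6.
- C: Row compares 1, -2 and picks T; Player 2 would get 2.
- R: Row compares -5, 6 and picks B; Player 2 would get 4.
Among -6, 2, 4, the best is 4 at R. Subgame-perfect outcome: (B, R) with payoffs (6, 4).
Now find the simultaneous Nash equilibrium.
Row's best replies: L→T; C→T; R→B.
Player 2's best replies: T→C; B→C.
The unique mutual best reply is (T, C), giving (1, 2).
Row earns 6 sequentially versus 1 at the Nash outcome: better off.

better off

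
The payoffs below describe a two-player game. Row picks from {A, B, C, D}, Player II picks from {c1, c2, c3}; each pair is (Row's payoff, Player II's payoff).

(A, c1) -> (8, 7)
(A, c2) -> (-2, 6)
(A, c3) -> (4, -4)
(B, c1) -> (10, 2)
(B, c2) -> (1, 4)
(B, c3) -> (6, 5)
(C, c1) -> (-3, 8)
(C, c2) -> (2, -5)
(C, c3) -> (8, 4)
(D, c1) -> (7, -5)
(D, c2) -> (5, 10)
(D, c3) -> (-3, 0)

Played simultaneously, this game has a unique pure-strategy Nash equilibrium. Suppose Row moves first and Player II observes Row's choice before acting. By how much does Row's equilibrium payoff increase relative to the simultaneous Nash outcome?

Player II best-responds to each possible Row move:
- A: Player II compares 7, 6, -4 and picks c1; Row would get 8.
- B: Player II compares 2, 4, 5 and picks c3; Row would get 6.
- C: Player II compares 8, -5, 4 and picks c1; Row would get -3.
- D: Player II compares -5, 10, 0 and picks c2; Row would get 5.
Among 8, 6, -3, 5, the best is 8 at A. Subgame-perfect outcome: (A, c1) with payoffs (8, 7).
Under simultaneous play:
Row's best replies: c1→B; c2→D; c3→C.
Player II's best replies: A→c1; B→c3; C→c1; D→c2.
The unique mutual best reply is (D, c2), giving (5, 10).
Row's commitment gain: 8 − 5 = 3.

3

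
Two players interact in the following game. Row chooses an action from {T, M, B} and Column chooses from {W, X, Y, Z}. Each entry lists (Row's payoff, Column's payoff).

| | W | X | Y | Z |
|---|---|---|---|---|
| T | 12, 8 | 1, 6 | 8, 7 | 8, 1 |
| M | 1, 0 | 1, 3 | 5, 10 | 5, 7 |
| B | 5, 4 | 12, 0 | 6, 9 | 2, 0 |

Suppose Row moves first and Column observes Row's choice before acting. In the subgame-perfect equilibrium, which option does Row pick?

T

Backward induction with Row moving first.
- T → Column plays W (best of 8, 6, 7, 1); Row gets 12.
- M → Column plays Y (best of 0, 3, 10, 7); Row gets 5.
- B → Column plays Y (best of 4, 0, 9, 0); Row gets 6.
Row's induced payoffs are 12, 5, 6, so Row commits to T. Subgame-perfect outcome: (T, W) with payoffs (12, 8).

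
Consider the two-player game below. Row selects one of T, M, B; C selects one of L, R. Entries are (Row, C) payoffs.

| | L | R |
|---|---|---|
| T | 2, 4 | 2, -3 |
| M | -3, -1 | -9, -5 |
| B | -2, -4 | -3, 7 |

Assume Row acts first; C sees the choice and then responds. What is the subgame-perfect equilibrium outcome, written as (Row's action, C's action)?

C best-responds to each possible Row move:
- T: C compares 4, -3 and picks L; Row would get 2.
- M: C compares -1, -5 and picks L; Row would get -3.
- B: C compares -4, 7 and picks R; Row would get -3.
Among 2, -3, -3, the best is 2 at T. Subgame-perfect outcome: (T, L) with payoffs (2, 4).

(T, L)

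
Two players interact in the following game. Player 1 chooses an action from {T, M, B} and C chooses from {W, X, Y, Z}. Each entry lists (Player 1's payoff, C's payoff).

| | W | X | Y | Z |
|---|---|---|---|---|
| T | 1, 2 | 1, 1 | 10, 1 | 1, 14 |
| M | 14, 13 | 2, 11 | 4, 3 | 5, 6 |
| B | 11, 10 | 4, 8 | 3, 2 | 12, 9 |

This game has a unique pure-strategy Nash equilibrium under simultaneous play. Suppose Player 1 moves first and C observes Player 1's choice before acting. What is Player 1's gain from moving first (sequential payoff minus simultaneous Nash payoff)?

Work backward from C's decision.
- T: BR = Z, leader payoff 1.
- M: BR = W, leader payoff 14.
- B: BR = W, leader payoff 11.
Among 1, 14, 11, the best is 14 at M. Subgame-perfect outcome: (M, W) with payoffs (14, 13).
For the simultaneous game, intersect best replies.
Player 1's best replies: W→M; X→B; Y→T; Z→B.
C's best replies: T→Z; M→W; B→W.
The unique mutual best reply is (M, W), giving (14, 13).
Player 1's commitment gain: 14 − 14 = 0.

0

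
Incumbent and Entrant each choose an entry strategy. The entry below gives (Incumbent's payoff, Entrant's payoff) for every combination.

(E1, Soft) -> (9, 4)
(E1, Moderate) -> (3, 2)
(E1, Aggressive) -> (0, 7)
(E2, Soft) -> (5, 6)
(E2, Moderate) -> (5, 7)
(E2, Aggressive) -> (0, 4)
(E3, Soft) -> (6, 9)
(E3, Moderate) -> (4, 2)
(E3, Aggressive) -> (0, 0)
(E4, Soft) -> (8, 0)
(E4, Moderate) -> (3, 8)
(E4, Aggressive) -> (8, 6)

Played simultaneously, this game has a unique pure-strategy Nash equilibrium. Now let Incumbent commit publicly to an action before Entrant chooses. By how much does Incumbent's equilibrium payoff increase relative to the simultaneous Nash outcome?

Entrant best-responds to each possible Incumbent move:
- E1: BR = Aggressive, leader payoff 0.
- E2: BR = Moderate, leader payoff 5.
- E3: BR = Soft, leader payoff 6.
- E4: BR = Moderate, leader payoff 3.
Among 0, 5, 6, 3, the best is 6 at E3. Subgame-perfect outcome: (E3, Soft) with payoffs (6, 9).
For the simultaneous game, intersect best replies.
Incumbent's best replies: Soft→E1; Moderate→E2; Aggressive→E4.
Entrant's best replies: E1→Aggressive; E2→Moderate; E3→Soft; E4→Moderate.
Only (E2, Moderate) has each player best-responding; Nash payoffs (5, 7).
Incumbent's commitment gain: 6 − 5 = 1.

1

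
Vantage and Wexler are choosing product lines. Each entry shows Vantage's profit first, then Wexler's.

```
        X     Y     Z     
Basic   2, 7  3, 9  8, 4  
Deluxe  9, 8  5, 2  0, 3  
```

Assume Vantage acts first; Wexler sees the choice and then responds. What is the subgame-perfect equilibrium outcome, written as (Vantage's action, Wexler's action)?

(Deluxe, X)

Work backward from Wexler's decision.
- Basic: Wexler compares 7, 9, 4 and picks Y; Vantage would get 3.
- Deluxe: Wexler compares 8, 2, 3 and picks X; Vantage would get 9.
Among 3, 9, the best is 9 at Deluxe. Subgame-perfect outcome: (Deluxe, X) with payoffs (9, 8).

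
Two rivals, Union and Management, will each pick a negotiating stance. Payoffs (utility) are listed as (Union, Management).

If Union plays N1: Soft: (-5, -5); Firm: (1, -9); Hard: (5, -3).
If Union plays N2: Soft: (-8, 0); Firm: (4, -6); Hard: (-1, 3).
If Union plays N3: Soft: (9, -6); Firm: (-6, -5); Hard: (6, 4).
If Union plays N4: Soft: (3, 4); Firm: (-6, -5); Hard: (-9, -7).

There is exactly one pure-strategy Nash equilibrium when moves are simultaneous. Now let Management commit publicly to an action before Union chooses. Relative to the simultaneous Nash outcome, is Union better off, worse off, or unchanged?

unchanged

Union best-responds to each possible Management move:
- Soft: Union compares -5, -8, 9, 3 and picks N3; Management would get -6.
- Firm: Union compares 1, 4, -6, -6 and picks N2; Management would get -6.
- Hard: Union compares 5, -1, 6, -9 and picks N3; Management would get 4.
Maximizing over -6, -6, 4, Management chooses Hard. Subgame-perfect outcome: (N3, Hard) with payoffs (6, 4).
For the simultaneous game, intersect best replies.
Union's best replies: Soft→N3; Firm→N2; Hard→N3.
Management's best replies: N1→Hard; N2→Hard; N3→Hard; N4→Soft.
The unique mutual best reply is (N3, Hard), giving (6, 4).
Union earns 6 sequentially versus 6 at the Nash outcome: unchanged.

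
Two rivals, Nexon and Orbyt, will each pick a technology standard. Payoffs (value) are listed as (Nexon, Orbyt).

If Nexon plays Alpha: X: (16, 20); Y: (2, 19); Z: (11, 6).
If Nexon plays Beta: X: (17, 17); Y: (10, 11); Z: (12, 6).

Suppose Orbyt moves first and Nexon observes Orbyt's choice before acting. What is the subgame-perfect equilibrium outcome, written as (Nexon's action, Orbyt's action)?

(Beta, X)

Nexon best-responds to each possible Orbyt move:
- X → Nexon plays Beta (best of 16, 17); Orbyt gets 17.
- Y → Nexon plays Beta (best of 2, 10); Orbyt gets 11.
- Z → Nexon plays Beta (best of 11, 12); Orbyt gets 6.
Orbyt's induced payoffs are 17, 11, 6, so Orbyt commits to X. Subgame-perfect outcome: (Beta, X) with payoffs (17, 17).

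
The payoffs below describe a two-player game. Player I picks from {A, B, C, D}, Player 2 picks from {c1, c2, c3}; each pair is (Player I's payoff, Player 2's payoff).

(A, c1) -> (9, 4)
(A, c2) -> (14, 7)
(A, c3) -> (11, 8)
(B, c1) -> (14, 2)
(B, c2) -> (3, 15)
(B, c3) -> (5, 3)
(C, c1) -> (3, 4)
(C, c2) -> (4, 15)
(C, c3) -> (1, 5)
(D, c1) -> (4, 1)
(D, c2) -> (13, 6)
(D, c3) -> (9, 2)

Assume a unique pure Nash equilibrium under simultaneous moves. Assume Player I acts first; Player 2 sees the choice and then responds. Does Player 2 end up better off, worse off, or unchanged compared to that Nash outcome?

Player 2 best-responds to each possible Player I move:
- A → Player 2 plays c3 (best of 4, 7, 8); Player I gets 11.
- B → Player 2 plays c2 (best of 2, 15, 3); Player I gets 3.
- C → Player 2 plays c2 (best of 4, 15, 5); Player I gets 4.
- D → Player 2 plays c2 (best of 1, 6, 2); Player I gets 13.
Among 11, 3, 4, 13, the best is 13 at D. Subgame-perfect outcome: (D, c2) with payoffs (13, 6).
For the simultaneous game, intersect best replies.
Player I's best replies: c1→B; c2→A; c3→A.
Player 2's best replies: A→c3; B→c2; C→c2; D→c2.
The unique mutual best reply is (A, c3), giving (11, 8).
Player 2 earns 6 sequentially versus 8 at the Nash outcome: worse off.

worse off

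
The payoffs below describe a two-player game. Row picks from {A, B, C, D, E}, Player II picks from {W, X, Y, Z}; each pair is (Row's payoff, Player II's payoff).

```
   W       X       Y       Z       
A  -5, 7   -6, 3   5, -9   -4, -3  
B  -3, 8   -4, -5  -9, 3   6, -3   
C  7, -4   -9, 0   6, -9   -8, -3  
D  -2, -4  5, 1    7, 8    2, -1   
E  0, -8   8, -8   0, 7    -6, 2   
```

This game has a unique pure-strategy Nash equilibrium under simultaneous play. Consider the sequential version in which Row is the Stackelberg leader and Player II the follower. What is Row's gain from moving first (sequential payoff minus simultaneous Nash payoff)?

0

Player II best-responds to each possible Row move:
- A → Player II plays W (best of 7, 3, -9, -3); Row gets -5.
- B → Player II plays W (best of 8, -5, 3, -3); Row gets -3.
- C → Player II plays X (best of -4, 0, -9, -3); Row gets -9.
- D → Player II plays Y (best of -4, 1, 8, -1); Row gets 7.
- E → Player II plays Y (best of -8, -8, 7, 2); Row gets 0.
Among -5, -3, -9, 7, 0, the best is 7 at D. Subgame-perfect outcome: (D, Y) with payoffs (7, 8).
Now find the simultaneous Nash equilibrium.
Row's best replies: W→C; X→E; Y→D; Z→B.
Player II's best replies: A→W; B→W; C→X; D→Y; E→Y.
The unique mutual best reply is (D, Y), giving (7, 8).
Row's commitment gain: 7 − 7 = 0.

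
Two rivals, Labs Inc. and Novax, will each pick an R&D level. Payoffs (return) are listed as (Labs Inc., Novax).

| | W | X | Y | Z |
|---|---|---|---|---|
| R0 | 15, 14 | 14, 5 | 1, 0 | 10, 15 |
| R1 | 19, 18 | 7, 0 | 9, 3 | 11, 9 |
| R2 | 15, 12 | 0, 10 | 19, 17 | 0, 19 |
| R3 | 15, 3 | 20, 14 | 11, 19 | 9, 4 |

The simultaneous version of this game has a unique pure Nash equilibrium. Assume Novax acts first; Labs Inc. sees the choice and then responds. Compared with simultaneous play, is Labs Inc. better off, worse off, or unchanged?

Solve by backward induction (Novax leads).
- W → Labs Inc. plays R1 (best of 15, 19, 15, 15); Novax gets 18.
- X → Labs Inc. plays R3 (best of 14, 7, 0, 20); Novax gets 14.
- Y → Labs Inc. plays R2 (best of 1, 9, 19, 11); Novax gets 17.
- Z → Labs Inc. plays R1 (best of 10, 11, 0, 9); Novax gets 9.
Novax's induced payoffs are 18, 14, 17, 9, so Novax commits to W. Subgame-perfect outcome: (R1, W) with payoffs (19, 18).
Now find the simultaneous Nash equilibrium.
Labs Inc.'s best replies: W→R1; X→R3; Y→R2; Z→R1.
Novax's best replies: R0→Z; R1→W; R2→Z; R3→Y.
The unique mutual best reply is (R1, W), giving (19, 18).
Labs Inc. earns 19 sequentially versus 19 at the Nash outcome: unchanged.

unchanged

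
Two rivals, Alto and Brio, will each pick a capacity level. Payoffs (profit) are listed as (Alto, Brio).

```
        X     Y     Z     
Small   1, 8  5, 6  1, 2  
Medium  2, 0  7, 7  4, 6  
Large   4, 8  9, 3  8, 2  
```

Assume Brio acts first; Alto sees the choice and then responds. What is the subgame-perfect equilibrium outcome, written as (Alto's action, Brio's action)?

(Large, X)

Work backward from Alto's decision.
- X: Alto compares 1, 2, 4 and picks Large; Brio would get 8.
- Y: Alto compares 5, 7, 9 and picks Large; Brio would get 3.
- Z: Alto compares 1, 4, 8 and picks Large; Brio would get 2.
Maximizing over 8, 3, 2, Brio chooses X. Subgame-perfect outcome: (Large, X) with payoffs (4, 8).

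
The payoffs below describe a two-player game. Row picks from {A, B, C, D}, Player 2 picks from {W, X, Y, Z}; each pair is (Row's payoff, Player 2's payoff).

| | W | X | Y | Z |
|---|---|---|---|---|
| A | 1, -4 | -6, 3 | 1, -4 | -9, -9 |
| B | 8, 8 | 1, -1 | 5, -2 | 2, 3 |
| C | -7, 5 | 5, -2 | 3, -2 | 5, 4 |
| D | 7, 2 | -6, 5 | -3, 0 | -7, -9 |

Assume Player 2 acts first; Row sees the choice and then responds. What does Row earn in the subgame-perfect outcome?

Solve by backward induction (Player 2 leads).
- W → Row plays B (best of 1, 8, -7, 7); Player 2 gets 8.
- X → Row plays C (best of -6, 1, 5, -6); Player 2 gets -2.
- Y → Row plays B (best of 1, 5, 3, -3); Player 2 gets -2.
- Z → Row plays C (best of -9, 2, 5, -7); Player 2 gets 4.
Maximizing over 8, -2, -2, 4, Player 2 chooses W. Subgame-perfect outcome: (B, W) with payoffs (8, 8).

8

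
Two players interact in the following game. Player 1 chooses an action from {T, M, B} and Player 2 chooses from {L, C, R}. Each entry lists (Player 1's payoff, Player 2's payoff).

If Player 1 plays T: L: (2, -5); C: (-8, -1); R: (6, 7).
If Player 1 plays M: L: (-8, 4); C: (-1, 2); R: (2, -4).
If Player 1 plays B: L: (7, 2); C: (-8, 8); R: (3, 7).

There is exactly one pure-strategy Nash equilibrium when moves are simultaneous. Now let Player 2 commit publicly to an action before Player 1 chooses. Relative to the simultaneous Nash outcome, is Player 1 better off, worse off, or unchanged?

Work backward from Player 1's decision.
- L: BR = B, leader payoff 2.
- C: BR = M, leader payoff 2.
- R: BR = T, leader payoff 7.
Maximizing over 2, 2, 7, Player 2 chooses R. Subgame-perfect outcome: (T, R) with payoffs (6, 7).
For the simultaneous game, intersect best replies.
Player 1's best replies: L→B; C→M; R→T.
Player 2's best replies: T→R; M→L; B→C.
The unique mutual best reply is (T, R), giving (6, 7).
Player 1 earns 6 sequentially versus 6 at the Nash outcome: unchanged.

unchanged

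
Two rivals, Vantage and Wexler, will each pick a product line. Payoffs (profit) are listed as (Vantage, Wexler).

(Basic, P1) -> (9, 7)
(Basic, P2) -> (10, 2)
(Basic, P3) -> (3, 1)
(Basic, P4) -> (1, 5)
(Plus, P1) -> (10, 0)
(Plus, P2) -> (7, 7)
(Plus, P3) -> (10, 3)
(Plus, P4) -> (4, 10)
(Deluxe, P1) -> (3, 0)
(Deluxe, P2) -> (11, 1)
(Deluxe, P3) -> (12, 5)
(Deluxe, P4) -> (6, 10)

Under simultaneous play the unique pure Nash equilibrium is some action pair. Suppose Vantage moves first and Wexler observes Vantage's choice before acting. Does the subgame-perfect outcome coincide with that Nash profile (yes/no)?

no

Solve by backward induction (Vantage leads).
- Basic: BR = P1, leader payoff 9.
- Plus: BR = P4, leader payoff 4.
- Deluxe: BR = P4, leader payoff 6.
Maximizing over 9, 4, 6, Vantage chooses Basic. Subgame-perfect outcome: (Basic, P1) with payoffs (9, 7).
Now find the simultaneous Nash equilibrium.
Vantage's best replies: P1→Plus; P2→Deluxe; P3→Deluxe; P4→Deluxe.
Wexler's best replies: Basic→P1; Plus→P4; Deluxe→P4.
The unique mutual best reply is (Deluxe, P4), giving (6, 10).
Sequential outcome (Basic, P1) differs from the Nash profile (Deluxe, P4).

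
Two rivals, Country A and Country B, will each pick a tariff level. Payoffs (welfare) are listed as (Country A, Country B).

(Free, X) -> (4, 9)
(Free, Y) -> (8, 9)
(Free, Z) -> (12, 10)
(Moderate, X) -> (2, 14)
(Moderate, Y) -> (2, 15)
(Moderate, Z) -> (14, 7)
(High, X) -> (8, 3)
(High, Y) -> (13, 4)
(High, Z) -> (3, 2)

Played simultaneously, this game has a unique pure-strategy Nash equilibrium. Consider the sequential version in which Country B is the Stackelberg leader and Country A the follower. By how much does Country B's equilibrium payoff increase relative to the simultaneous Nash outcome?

3

Solve by backward induction (Country B leads).
- X → Country A plays High (best of 4, 2, 8); Country B gets 3.
- Y → Country A plays High (best of 8, 2, 13); Country B gets 4.
- Z → Country A plays Moderate (best of 12, 14, 3); Country B gets 7.
Among 3, 4, 7, the best is 7 at Z. Subgame-perfect outcome: (Moderate, Z) with payoffs (14, 7).
Under simultaneous play:
Country A's best replies: X→High; Y→High; Z→Moderate.
Country B's best replies: Free→Z; Moderate→Y; High→Y.
Only (High, Y) has each player best-responding; Nash payoffs (13, 4).
Country B's commitment gain: 7 − 4 = 3.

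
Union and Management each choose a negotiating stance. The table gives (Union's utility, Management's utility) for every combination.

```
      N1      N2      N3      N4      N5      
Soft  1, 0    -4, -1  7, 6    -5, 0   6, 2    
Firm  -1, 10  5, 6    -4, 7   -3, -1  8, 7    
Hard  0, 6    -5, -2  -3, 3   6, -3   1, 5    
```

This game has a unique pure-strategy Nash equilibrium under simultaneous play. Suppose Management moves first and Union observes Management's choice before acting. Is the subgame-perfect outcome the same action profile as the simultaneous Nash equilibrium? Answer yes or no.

Backward induction with Management moving first.
- N1: Union compares 1, -1, 0 and picks Soft; Management would get 0.
- N2: Union compares -4, 5, -5 and picks Firm; Management would get 6.
- N3: Union compares 7, -4, -3 and picks Soft; Management would get 6.
- N4: Union compares -5, -3, 6 and picks Hard; Management would get -3.
- N5: Union compares 6, 8, 1 and picks Firm; Management would get 7.
Management's induced payoffs are 0, 6, 6, -3, 7, so Management commits to N5. Subgame-perfect outcome: (Firm, N5) with payoffs (8, 7).
Now find the simultaneous Nash equilibrium.
Union's best replies: N1→Soft; N2→Firm; N3→Soft; N4→Hard; N5→Firm.
Management's best replies: Soft→N3; Firm→N1; Hard→N1.
Only (Soft, N3) has each player best-responding; Nash payoffs (7, 6).
Sequential outcome (Firm, N5) differs from the Nash profile (Soft, N3).

no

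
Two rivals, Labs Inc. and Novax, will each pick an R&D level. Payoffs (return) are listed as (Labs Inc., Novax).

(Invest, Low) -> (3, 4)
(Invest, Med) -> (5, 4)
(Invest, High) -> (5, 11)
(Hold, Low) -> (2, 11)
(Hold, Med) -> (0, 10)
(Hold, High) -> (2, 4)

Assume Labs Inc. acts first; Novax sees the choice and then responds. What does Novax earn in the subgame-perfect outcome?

11

Solve by backward induction (Labs Inc. leads).
- Invest → Novax plays High (best of 4, 4, 11); Labs Inc. gets 5.
- Hold → Novax plays Low (best of 11, 10, 4); Labs Inc. gets 2.
Maximizing over 5, 2, Labs Inc. chooses Invest. Subgame-perfect outcome: (Invest, High) with payoffs (5, 11).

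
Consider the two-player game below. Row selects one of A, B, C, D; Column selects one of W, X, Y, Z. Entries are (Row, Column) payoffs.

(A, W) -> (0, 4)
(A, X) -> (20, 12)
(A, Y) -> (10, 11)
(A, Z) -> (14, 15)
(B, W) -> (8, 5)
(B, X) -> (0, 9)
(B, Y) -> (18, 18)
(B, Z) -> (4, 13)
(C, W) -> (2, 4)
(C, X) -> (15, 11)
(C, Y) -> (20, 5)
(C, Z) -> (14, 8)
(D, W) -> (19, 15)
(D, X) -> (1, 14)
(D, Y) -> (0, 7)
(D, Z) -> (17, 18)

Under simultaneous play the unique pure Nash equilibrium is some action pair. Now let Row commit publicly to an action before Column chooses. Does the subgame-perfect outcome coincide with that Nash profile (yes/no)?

no

Column best-responds to each possible Row move:
- A: BR = Z, leader payoff 14.
- B: BR = Y, leader payoff 18.
- C: BR = X, leader payoff 15.
- D: BR = Z, leader payoff 17.
Maximizing over 14, 18, 15, 17, Row chooses B. Subgame-perfect outcome: (B, Y) with payoffs (18, 18).
Under simultaneous play:
Row's best replies: W→D; X→A; Y→C; Z→D.
Column's best replies: A→Z; B→Y; C→X; D→Z.
Only (D, Z) has each player best-responding; Nash payoffs (17, 18).
Sequential outcome (B, Y) differs from the Nash profile (D, Z).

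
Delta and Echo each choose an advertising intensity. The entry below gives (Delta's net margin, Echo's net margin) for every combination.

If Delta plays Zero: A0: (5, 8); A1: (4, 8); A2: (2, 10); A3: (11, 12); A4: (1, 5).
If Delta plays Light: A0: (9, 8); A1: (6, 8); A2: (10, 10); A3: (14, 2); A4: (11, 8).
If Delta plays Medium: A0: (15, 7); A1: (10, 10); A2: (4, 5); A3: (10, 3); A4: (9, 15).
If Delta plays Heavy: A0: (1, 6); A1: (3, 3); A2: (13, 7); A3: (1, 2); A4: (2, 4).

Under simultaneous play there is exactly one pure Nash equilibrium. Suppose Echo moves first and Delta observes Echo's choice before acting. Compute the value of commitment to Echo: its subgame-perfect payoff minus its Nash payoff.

Work backward from Delta's decision.
- A0: BR = Medium, leader payoff 7.
- A1: BR = Medium, leader payoff 10.
- A2: BR = Heavy, leader payoff 7.
- A3: BR = Light, leader payoff 2.
- A4: BR = Light, leader payoff 8.
Among 7, 10, 7, 2, 8, the best is 10 at A1. Subgame-perfect outcome: (Medium, A1) with payoffs (10, 10).
Under simultaneous play:
Delta's best replies: A0→Medium; A1→Medium; A2→Heavy; A3→Light; A4→Light.
Echo's best replies: Zero→A3; Light→A2; Medium→A4; Heavy→A2.
The unique mutual best reply is (Heavy, A2), giving (13, 7).
Echo's commitment gain: 10 − 7 = 3.

3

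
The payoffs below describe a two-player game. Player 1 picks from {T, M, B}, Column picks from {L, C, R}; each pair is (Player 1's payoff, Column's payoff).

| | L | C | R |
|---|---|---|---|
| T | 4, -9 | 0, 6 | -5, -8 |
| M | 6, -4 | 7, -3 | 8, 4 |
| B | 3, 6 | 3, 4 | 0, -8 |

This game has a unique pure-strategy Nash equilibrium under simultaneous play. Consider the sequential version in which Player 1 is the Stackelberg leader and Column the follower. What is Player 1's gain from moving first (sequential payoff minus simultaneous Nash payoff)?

Work backward from Column's decision.
- T: BR = C, leader payoff 0.
- M: BR = R, leader payoff 8.
- B: BR = L, leader payoff 3.
Player 1's induced payoffs are 0, 8, 3, so Player 1 commits to M. Subgame-perfect outcome: (M, R) with payoffs (8, 4).
Under simultaneous play:
Player 1's best replies: L→M; C→M; R→M.
Column's best replies: T→C; M→R; B→L.
The unique mutual best reply is (M, R), giving (8, 4).
Player 1's commitment gain: 8 − 8 = 0.

0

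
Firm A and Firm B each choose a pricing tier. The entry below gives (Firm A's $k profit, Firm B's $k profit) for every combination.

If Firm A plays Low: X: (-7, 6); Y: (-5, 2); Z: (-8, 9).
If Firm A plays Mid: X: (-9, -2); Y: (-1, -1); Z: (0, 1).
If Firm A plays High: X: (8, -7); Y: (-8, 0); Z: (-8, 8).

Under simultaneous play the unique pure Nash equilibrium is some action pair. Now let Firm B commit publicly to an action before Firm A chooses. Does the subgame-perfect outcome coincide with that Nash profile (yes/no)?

Solve by backward induction (Firm B leads).
- X: Firm A compares -7, -9, 8 and picks High; Firm B would get -7.
- Y: Firm A compares -5, -1, -8 and picks Mid; Firm B would get -1.
- Z: Firm A compares -8, 0, -8 and picks Mid; Firm B would get 1.
Among -7, -1, 1, the best is 1 at Z. Subgame-perfect outcome: (Mid, Z) with payoffs (0, 1).
Now find the simultaneous Nash equilibrium.
Firm A's best replies: X→High; Y→Mid; Z→Mid.
Firm B's best replies: Low→Z; Mid→Z; High→Z.
The unique mutual best reply is (Mid, Z), giving (0, 1).
Sequential outcome (Mid, Z) coincides with the Nash profile (Mid, Z).

yes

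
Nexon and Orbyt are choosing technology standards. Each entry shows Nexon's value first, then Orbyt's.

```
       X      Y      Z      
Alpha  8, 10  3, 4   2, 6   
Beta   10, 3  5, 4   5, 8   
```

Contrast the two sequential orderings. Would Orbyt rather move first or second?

second

If Nexon leads: Orbyt's best replies are Alpha→X, Beta→Z; Nexon's induced payoffs 8, 5; outcome (Alpha, X), payoffs (8, 10).
If Orbyt leads: Nexon's best replies are X→Beta, Y→Beta, Z→Beta; Orbyt's induced payoffs 3, 4, 8; outcome (Beta, Z), payoffs (5, 8).
Orbyt gets 8 moving first and 10 moving second, so Orbyt prefers to move second.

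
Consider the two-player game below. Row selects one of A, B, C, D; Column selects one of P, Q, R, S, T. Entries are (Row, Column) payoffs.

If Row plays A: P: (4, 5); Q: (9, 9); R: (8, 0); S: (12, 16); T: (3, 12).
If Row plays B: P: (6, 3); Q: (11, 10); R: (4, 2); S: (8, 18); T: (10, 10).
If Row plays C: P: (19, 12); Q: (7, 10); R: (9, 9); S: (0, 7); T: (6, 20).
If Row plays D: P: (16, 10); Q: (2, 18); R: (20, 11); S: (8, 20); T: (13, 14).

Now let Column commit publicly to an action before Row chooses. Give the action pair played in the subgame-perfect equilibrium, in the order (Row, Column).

Backward induction with Column moving first.
- P: Row compares 4, 6, 19, 16 and picks C; Column would get 12.
- Q: Row compares 9, 11, 7, 2 and picks B; Column would get 10.
- R: Row compares 8, 4, 9, 20 and picks D; Column would get 11.
- S: Row compares 12, 8, 0, 8 and picks A; Column would get 16.
- T: Row compares 3, 10, 6, 13 and picks D; Column would get 14.
Column's induced payoffs are 12, 10, 11, 16, 14, so Column commits to S. Subgame-perfect outcome: (A, S) with payoffs (12, 16).

(A, S)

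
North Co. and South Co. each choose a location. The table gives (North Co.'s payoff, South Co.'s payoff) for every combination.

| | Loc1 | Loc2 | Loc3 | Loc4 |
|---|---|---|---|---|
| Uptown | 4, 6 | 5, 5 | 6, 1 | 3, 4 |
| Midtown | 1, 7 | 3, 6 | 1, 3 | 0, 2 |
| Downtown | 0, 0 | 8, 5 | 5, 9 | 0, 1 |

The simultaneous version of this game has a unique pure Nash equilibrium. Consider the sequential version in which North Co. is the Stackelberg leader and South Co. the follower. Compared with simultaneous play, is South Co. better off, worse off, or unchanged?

Work backward from South Co.'s decision.
- Uptown → South Co. plays Loc1 (best of 6, 5, 1, 4); North Co. gets 4.
- Midtown → South Co. plays Loc1 (best of 7, 6, 3, 2); North Co. gets 1.
- Downtown → South Co. plays Loc3 (best of 0, 5, 9, 1); North Co. gets 5.
Maximizing over 4, 1, 5, North Co. chooses Downtown. Subgame-perfect outcome: (Downtown, Loc3) with payoffs (5, 9).
Now find the simultaneous Nash equilibrium.
North Co.'s best replies: Loc1→Uptown; Loc2→Downtown; Loc3→Uptown; Loc4→Uptown.
South Co.'s best replies: Uptown→Loc1; Midtown→Loc1; Downtown→Loc3.
Only (Uptown, Loc1) has each player best-responding; Nash payoffs (4, 6).
South Co. earns 9 sequentially versus 6 at the Nash outcome: better off.

better off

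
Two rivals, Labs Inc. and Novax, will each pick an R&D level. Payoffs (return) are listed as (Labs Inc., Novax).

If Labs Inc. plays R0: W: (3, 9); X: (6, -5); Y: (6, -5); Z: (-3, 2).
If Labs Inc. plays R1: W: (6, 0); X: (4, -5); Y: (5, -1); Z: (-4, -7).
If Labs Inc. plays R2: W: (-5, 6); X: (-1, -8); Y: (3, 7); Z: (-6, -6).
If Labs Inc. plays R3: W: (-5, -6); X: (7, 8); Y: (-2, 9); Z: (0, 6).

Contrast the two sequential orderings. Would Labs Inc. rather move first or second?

second

If Labs Inc. leads: Novax's best replies are R0→W, R1→W, R2→Y, R3→Y; Labs Inc.'s induced payoffs 3, 6, 3, -2; outcome (R1, W), payoffs (6, 0).
If Novax leads: Labs Inc.'s best replies are W→R1, X→R3, Y→R0, Z→R3; Novax's induced payoffs 0, 8, -5, 6; outcome (R3, X), payoffs (7, 8).
Labs Inc. gets 6 moving first and 7 moving second, so Labs Inc. prefers to move second.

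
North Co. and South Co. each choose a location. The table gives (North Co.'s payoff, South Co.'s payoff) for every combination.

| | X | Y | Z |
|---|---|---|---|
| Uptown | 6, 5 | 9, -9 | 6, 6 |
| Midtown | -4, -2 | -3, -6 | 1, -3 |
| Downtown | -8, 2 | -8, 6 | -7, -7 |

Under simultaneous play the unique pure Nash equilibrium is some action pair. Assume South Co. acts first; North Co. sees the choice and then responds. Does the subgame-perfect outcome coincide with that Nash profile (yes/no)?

yes

Backward induction with South Co. moving first.
- X: North Co. compares 6, -4, -8 and picks Uptown; South Co. would get 5.
- Y: North Co. compares 9, -3, -8 and picks Uptown; South Co. would get -9.
- Z: North Co. compares 6, 1, -7 and picks Uptown; South Co. would get 6.
Maximizing over 5, -9, 6, South Co. chooses Z. Subgame-perfect outcome: (Uptown, Z) with payoffs (6, 6).
For the simultaneous game, intersect best replies.
North Co.'s best replies: X→Uptown; Y→Uptown; Z→Uptown.
South Co.'s best replies: Uptown→Z; Midtown→X; Downtown→Y.
Only (Uptown, Z) has each player best-responding; Nash payoffs (6, 6).
Sequential outcome (Uptown, Z) coincides with the Nash profile (Uptown, Z).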